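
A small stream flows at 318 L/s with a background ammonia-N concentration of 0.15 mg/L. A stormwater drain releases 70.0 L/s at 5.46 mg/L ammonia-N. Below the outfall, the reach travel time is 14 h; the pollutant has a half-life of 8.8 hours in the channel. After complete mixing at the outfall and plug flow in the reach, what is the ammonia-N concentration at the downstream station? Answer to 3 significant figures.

0.368 mg/L

Conservation of mass: C = (318.0·0.1500 + 70.00·5.460) / 388.0 = 429.9/388.0 = 1.108 mg/L.
Half-life 8.8 h → k = ln 2 / 8.8 = 0.07877 h⁻¹ = 1.890 d⁻¹.
Applying C = C₀e^(−kt): 1.108 × 0.3320 = 0.3678 mg/L.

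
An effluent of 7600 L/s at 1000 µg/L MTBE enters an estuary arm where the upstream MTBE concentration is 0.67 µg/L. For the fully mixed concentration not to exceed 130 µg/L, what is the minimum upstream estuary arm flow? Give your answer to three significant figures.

Set C_mix = 130: (Q·0.6700 + 7600·1000) / (Q + 7600) = 130
→ Q = 7600·(1000 − 130)/(130 − 0.6700) = 51130 L/s.

51100 L/s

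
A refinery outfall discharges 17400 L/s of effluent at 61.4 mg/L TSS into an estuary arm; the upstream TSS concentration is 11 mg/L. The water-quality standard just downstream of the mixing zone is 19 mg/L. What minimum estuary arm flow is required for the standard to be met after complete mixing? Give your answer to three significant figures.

92200 L/s

Set C_mix = 19: (Q·11.00 + 17400·61.40) / (Q + 17400) = 19
→ Q = 17400·(61.40 − 19)/(19 − 11.00) = 92220 L/s.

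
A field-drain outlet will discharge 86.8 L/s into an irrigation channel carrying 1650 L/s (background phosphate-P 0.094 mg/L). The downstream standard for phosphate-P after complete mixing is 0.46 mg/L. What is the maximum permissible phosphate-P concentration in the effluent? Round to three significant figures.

7.42 mg/L

At the limit, (Qr·Cr + Qe·Cₑ)/(Qr + Qe) = 0.46:
Cₑ = (1737·0.46 − 1650·0.09400) / 86.80 = 7.417 mg/L.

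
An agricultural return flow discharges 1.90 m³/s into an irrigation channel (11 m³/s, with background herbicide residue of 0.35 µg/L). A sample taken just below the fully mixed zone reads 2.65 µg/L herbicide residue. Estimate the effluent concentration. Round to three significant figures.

16.0 µg/L

Mass balance: 11.00·0.3500 + 1.900·Cₑ = 12.90·2.650
→ Cₑ = (12.90·2.650 − 11.00·0.3500) / 1.900 = 15.97 µg/L.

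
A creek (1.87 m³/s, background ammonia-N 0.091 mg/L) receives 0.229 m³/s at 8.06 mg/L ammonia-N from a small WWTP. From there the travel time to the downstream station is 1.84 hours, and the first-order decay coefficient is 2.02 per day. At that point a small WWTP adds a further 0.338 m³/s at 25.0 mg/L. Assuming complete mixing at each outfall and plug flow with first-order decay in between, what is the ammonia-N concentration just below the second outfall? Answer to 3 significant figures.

Mass balance: C = (1.870·0.09100 + 0.2290·8.060) / 2.099 = 2.016/2.099 = 0.9604 mg/L; combined flow 2.099 m³/s.
Applying C = C₀e^(−kt): 0.9604 × 0.8565 = 0.8226 mg/L.
At the second outfall, C = (2.099·0.8226 + 0.3380·25.00) / (2.099 + 0.3380) = 4.176 mg/L.

4.18 mg/L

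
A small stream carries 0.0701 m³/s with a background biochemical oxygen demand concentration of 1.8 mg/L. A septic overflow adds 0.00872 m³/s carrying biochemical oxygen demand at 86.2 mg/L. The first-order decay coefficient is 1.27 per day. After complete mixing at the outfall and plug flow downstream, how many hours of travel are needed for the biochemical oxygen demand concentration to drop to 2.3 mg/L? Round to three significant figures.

29.8 h

After mixing, C = (0.07010·1.800 + 0.008720·86.20) / 0.07882 = 0.8778/0.07882 = 11.14 mg/L.
11.14·exp(−k·t) = 2.3 → t = ln(11.14/2.3)/k = 107300 s = 29.81 h.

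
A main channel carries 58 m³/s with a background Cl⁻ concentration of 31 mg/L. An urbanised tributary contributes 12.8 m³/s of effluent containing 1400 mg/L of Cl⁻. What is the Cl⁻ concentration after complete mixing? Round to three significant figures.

After mixing, C = (58.00·31.00 + 12.80·1400) / 70.80 = 19720/70.80 = 278.5 mg/L.

279 mg/L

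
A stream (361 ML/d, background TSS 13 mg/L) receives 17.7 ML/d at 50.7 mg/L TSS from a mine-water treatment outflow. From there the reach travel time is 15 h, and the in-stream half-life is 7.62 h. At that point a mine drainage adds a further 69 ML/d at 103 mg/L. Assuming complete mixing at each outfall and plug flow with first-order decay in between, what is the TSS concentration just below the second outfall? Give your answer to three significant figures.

19.1 mg/L

Mixed concentration C = ΣQC/ΣQ = (361.0·13.00 + 17.70·50.70) / 378.7 = 5590/378.7 = 14.76 mg/L; combined flow 378.7 ML/d.
Half-life 7.62 h → k = ln 2 / 7.62 = 0.09096 h⁻¹ = 2.183 d⁻¹.
After decay, C = 14.76 × e^(−kt) = 14.76 × 0.2555 = 3.772 mg/L.
At the second outfall, C = (378.7·3.772 + 69.00·103.0) / (378.7 + 69.00) = 19.07 mg/L.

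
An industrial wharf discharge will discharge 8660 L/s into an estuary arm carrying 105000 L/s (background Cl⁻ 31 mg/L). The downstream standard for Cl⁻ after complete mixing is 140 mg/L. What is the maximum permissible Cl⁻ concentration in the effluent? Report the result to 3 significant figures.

1460 mg/L

At the limit, (Qr·Cr + Qe·Cₑ)/(Qr + Qe) = 140:
Cₑ = (113700·140 − 105000·31.00) / 8660 = 1462 mg/L.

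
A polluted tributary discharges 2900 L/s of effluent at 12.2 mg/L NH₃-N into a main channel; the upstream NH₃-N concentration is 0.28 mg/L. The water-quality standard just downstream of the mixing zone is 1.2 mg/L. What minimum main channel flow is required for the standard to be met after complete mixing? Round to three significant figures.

Set C_mix = 1.2: (Q·0.2800 + 2900·12.20) / (Q + 2900) = 1.2
→ Q = 2900·(12.20 − 1.2)/(1.2 − 0.2800) = 34670 L/s.

34700 L/s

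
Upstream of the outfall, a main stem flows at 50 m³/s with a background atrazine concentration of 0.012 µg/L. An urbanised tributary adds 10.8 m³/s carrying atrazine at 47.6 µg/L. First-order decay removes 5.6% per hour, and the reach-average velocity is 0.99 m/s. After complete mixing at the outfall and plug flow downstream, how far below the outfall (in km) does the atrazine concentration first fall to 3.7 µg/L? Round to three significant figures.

Conservation of mass: C = (50.00·0.01200 + 10.80·47.60) / 60.80 = 514.7/60.80 = 8.465 µg/L.
5.6%/h lost → k = −ln(1 − 0.056) = 0.05763 h⁻¹.
Set 8.465·exp(−k·t) = 3.7 → t = ln(8.465/3.7)/k = 51700 s = 14.36 h.
Distance = v·t = 0.99·51700 = 51180 m = 51.18 km.

51.2 km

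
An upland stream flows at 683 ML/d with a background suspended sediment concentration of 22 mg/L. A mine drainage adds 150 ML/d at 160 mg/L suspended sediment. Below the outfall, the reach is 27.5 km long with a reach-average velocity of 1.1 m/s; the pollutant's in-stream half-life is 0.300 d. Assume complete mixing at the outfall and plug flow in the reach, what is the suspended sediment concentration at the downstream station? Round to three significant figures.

24.0 mg/L

Conservation of mass: C = (683.0·22.00 + 150.0·160.0) / 833.0 = 39030/833.0 = 46.85 mg/L.
Travel time t = 27.5·1000 / 1.1 = 25000 s = 6.944 h.
Half-life 0.300 d → k = ln 2 / 0.300 = 2.310 d⁻¹.
First-order decay: C = 46.85·exp(−k·t) = 46.85·0.5125 = 24.01 mg/L.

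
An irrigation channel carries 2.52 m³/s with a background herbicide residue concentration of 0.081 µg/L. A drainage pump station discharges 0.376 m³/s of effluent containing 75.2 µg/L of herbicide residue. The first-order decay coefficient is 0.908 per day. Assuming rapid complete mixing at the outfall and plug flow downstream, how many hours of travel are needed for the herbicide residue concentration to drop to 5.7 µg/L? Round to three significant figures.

14.4 h

Flow-weighted average: C = (2.520·0.08100 + 0.3760·75.20) / 2.896 = 28.48/2.896 = 9.834 µg/L.
9.834·exp(−k·t) = 5.7 → t = ln(9.834/5.7)/k = 51900 s = 14.42 h.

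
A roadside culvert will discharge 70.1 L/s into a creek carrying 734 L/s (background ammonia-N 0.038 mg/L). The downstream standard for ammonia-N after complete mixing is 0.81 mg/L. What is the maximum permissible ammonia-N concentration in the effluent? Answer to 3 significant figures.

At the limit, (Qr·Cr + Qe·Cₑ)/(Qr + Qe) = 0.81:
Cₑ = (804.1·0.81 − 734.0·0.03800) / 70.10 = 8.893 mg/L.

8.89 mg/L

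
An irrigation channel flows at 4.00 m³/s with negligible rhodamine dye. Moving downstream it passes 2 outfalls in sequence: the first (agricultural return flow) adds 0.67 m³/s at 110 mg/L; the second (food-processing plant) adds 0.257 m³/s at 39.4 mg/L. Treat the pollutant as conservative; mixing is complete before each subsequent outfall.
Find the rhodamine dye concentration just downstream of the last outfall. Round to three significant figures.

Outfall 1: combined Q = 4.670 m³/s; C = (4.000·0 + 0.6700·110.0)/4.670 = 15.78 mg/L.
Outfall 2: combined Q = 4.927 m³/s; C = (4.670·15.78 + 0.2570·39.40)/4.927 = 17.01 mg/L.

17.0 mg/L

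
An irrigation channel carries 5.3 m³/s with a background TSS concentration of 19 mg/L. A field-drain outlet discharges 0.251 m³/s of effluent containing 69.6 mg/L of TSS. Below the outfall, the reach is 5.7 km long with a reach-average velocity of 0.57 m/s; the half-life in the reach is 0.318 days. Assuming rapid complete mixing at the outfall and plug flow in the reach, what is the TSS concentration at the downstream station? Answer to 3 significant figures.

Conservation of mass: C = (5.300·19.00 + 0.2510·69.60) / 5.551 = 118.2/5.551 = 21.29 mg/L.
Travel time t = 5.7·1000 / 0.57 = 10000 s = 2.778 h.
Half-life 0.318 d → k = ln 2 / 0.318 = 2.180 d⁻¹.
Decay over the reach: 21.29·exp(−kt) = 21.29·0.7770 = 16.54 mg/L.

16.5 mg/L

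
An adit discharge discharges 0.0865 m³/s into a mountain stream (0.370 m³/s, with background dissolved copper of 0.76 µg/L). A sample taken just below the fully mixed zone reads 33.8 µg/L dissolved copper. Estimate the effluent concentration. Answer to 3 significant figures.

175 µg/L

Mass balance: 0.3700·0.7600 + 0.08650·Cₑ = 0.4565·33.80
→ Cₑ = (0.4565·33.80 − 0.3700·0.7600) / 0.08650 = 175.1 µg/L.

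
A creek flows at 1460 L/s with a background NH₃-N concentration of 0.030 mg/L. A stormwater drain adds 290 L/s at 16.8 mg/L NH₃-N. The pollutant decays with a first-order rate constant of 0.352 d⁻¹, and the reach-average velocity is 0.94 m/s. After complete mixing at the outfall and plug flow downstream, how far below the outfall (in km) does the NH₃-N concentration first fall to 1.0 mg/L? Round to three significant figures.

238 km

Flow-weighted average: C = (1460·0.03000 + 290.0·16.80) / 1750 = 4916/1750 = 2.809 mg/L.
Set 2.809·exp(−k·t) = 1.0 → t = ln(2.809/1.0)/k = 253500 s = 70.42 h.
Distance = v·t = 0.94·253500 = 238300 m = 238.3 km.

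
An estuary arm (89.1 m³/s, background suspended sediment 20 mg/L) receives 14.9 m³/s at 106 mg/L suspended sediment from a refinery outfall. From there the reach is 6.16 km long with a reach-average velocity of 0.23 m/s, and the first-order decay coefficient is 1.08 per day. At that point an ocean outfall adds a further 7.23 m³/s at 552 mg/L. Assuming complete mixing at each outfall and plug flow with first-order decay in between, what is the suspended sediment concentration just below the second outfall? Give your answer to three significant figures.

Mixed concentration C = ΣQC/ΣQ = (89.10·20.00 + 14.90·106.0) / 104.0 = 3361/104.0 = 32.32 mg/L; combined flow 104.0 m³/s.
Travel time t = 6.16·1000 / 0.23 = 26780 s = 7.440 h.
After decay, C = 32.32 × e^(−kt) = 32.32 × 0.7155 = 23.13 mg/L.
Second outfall: C = (104.0·23.13 + 7.230·552.0)/111.2 = 57.50 mg/L.

57.5 mg/L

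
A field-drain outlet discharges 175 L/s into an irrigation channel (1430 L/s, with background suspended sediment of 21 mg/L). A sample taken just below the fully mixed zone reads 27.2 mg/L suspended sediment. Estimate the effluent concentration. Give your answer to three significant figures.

77.9 mg/L

Mass balance: 1430·21.00 + 175.0·Cₑ = 1605·27.20
→ Cₑ = (1605·27.20 − 1430·21.00) / 175.0 = 77.86 mg/L.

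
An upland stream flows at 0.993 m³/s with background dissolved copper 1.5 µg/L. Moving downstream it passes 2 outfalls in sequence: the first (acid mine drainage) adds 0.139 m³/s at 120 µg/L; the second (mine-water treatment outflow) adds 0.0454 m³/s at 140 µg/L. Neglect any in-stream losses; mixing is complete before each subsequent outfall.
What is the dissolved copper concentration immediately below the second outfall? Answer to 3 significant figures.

Outfall 1: combined Q = 1.132 m³/s; C = (0.9930·1.500 + 0.1390·120.0)/1.132 = 16.05 µg/L.
Outfall 2: combined Q = 1.177 m³/s; C = (1.132·16.05 + 0.04540·140.0)/1.177 = 20.83 µg/L.

20.8 µg/L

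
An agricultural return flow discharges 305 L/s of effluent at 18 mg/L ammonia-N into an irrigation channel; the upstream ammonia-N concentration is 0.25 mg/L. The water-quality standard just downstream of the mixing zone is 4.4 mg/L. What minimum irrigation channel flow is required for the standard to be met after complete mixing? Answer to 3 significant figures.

1000 L/s

Set C_mix = 4.4: (Q·0.2500 + 305.0·18.00) / (Q + 305.0) = 4.4
→ Q = 305.0·(18.00 − 4.4)/(4.4 − 0.2500) = 999.5 L/s.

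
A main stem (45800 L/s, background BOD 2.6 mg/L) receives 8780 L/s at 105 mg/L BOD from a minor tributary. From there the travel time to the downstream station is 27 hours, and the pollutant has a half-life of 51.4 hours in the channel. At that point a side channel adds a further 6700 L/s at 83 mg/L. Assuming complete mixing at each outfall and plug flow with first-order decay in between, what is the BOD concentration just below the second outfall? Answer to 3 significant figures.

20.9 mg/L

Mixed concentration C = ΣQC/ΣQ = (45800·2.600 + 8780·105.0) / 54580 = 1041000/54580 = 19.07 mg/L; combined flow 54580 L/s.
Half-life 51.4 h → k = ln 2 / 51.4 = 0.01349 h⁻¹ = 0.3236 d⁻¹.
Applying C = C₀e^(−kt): 19.07 × 0.6948 = 13.25 mg/L.
At the second outfall, C = (54580·13.25 + 6700·83.00) / (54580 + 6700) = 20.88 mg/L.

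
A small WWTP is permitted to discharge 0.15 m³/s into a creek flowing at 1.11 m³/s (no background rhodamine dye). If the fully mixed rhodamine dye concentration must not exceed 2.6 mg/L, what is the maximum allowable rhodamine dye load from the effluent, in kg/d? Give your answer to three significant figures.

Mass balance at the limit: 1.110·0 + 0.1500·Cₑ = 1.260·2.6 → Cₑ = 21.84 mg/L.
Load = 0.1500 m³/s × 21.84 g/m³ × 86 400 s/d = 283.0 kg/d.

283 kg/d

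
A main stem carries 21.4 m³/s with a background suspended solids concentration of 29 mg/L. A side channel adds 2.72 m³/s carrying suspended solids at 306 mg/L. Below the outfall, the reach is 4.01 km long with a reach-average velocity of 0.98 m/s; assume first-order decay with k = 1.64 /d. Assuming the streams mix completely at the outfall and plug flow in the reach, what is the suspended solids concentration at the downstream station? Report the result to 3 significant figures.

After mixing, C = (21.40·29.00 + 2.720·306.0) / 24.12 = 1453/24.12 = 60.24 mg/L.
Travel time t = 4.01·1000 / 0.98 = 4092 s = 1.137 h.
First-order decay: C = 60.24·exp(−k·t) = 60.24·0.9253 = 55.74 mg/L.

55.7 mg/L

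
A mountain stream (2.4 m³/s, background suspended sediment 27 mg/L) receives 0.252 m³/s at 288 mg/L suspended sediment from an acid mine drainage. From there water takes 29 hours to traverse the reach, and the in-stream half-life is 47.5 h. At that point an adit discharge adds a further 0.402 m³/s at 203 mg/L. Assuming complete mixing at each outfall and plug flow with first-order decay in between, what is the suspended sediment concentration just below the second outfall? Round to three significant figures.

After mixing, C = (2.400·27.00 + 0.2520·288.0) / 2.652 = 137.4/2.652 = 51.80 mg/L; combined flow 2.652 m³/s.
Half-life 47.5 h → k = ln 2 / 47.5 = 0.01459 h⁻¹ = 0.3502 d⁻¹.
Applying C = C₀e^(−kt): 51.80 × 0.6550 = 33.93 mg/L.
At the second outfall, C = (2.652·33.93 + 0.4020·203.0) / (2.652 + 0.4020) = 56.18 mg/L.

56.2 mg/L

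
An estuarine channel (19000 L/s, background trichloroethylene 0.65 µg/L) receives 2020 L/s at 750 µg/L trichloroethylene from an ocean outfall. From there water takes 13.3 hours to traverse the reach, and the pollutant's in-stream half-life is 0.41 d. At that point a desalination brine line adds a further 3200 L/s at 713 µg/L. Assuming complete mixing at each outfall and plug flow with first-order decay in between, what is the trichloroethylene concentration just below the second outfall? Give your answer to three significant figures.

119 µg/L

After mixing, C = (19000·0.6500 + 2020·750.0) / 21020 = 1527000/21020 = 72.66 µg/L; combined flow 21020 L/s.
Half-life 0.41 d → k = ln 2 / 0.41 = 1.691 d⁻¹.
First-order decay: C = 72.66·exp(−k·t) = 72.66·0.3919 = 28.47 µg/L.
Second outfall: C = (21020·28.47 + 3200·713.0)/24220 = 118.9 µg/L.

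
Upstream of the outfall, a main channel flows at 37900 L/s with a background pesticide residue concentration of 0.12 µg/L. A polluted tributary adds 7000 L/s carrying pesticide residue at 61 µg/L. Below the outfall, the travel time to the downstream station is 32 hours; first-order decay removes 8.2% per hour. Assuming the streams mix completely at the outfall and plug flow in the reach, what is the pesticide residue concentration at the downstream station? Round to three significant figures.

Conservation of mass: C = (37900·0.1200 + 7000·61.00) / 44900 = 431500/44900 = 9.611 µg/L.
8.2%/h lost → k = −ln(1 − 0.082) = 0.08556 h⁻¹.
First-order decay: C = 9.611·exp(−k·t) = 9.611·0.06471 = 0.6219 µg/L.

0.622 µg/L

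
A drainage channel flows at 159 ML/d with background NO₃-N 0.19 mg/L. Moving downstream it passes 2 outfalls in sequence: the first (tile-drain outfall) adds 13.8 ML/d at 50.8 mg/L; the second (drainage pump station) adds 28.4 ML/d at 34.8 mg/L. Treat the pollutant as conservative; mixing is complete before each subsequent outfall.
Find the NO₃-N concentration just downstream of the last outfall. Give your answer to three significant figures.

8.55 mg/L

Outfall 1: combined Q = 172.8 ML/d; C = (159.0·0.1900 + 13.80·50.80)/172.8 = 4.232 mg/L.
Outfall 2: combined Q = 201.2 ML/d; C = (172.8·4.232 + 28.40·34.80)/201.2 = 8.547 mg/L.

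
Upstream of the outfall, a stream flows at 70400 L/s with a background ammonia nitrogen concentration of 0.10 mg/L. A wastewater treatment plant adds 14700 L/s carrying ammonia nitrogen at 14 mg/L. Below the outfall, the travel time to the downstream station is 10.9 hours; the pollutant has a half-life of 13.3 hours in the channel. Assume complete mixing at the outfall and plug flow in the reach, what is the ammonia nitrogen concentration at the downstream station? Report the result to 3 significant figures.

Mixed concentration C = ΣQC/ΣQ = (70400·0.1000 + 14700·14.00) / 85100 = 212800/85100 = 2.501 mg/L.
Half-life 13.3 h → k = ln 2 / 13.3 = 0.05212 h⁻¹ = 1.251 d⁻¹.
Decay over the reach: 2.501·exp(−kt) = 2.501·0.5666 = 1.417 mg/L.

1.42 mg/L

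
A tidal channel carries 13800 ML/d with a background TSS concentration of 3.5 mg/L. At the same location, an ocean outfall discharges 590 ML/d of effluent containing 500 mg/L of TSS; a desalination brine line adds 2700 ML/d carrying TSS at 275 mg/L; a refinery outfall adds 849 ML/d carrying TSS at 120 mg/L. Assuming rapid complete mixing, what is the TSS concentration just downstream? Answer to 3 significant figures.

Mixed concentration C = ΣQC/ΣQ = (13800·3.500 + 590.0·500.0 + 2700·275.0 + 849.0·120.0) / 17940 = 1188000/17940 = 66.21 mg/L.

66.2 mg/L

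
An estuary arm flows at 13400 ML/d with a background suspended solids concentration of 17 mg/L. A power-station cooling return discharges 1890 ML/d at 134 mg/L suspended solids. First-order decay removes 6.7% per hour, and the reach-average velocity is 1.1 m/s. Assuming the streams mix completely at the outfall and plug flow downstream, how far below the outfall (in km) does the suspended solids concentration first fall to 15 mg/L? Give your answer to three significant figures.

Flow-weighted average: C = (13400·17.00 + 1890·134.0) / 15290 = 481100/15290 = 31.46 mg/L.
6.7%/h lost → k = −ln(1 − 0.067) = 0.06935 h⁻¹.
Set 31.46·exp(−k·t) = 15 → t = ln(31.46/15)/k = 38450 s = 10.68 h.
Distance = v·t = 1.1·38450 = 42300 m = 42.30 km.

42.3 km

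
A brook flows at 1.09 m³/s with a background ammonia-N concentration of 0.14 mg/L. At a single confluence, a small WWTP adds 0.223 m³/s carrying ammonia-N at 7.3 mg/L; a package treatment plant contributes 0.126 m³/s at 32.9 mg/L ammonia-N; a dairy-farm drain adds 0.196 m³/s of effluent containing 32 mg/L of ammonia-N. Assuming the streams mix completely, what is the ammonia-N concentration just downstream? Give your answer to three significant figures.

Flow-weighted average: C = (1.090·0.1400 + 0.2230·7.300 + 0.1260·32.90 + 0.1960·32.00) / 1.635 = 12.20/1.635 = 7.460 mg/L.

7.46 mg/L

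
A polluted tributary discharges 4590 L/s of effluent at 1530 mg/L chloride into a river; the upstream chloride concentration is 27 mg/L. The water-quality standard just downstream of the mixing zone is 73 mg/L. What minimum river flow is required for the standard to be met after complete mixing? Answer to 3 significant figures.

145000 L/s

Set C_mix = 73: (Q·27.00 + 4590·1530) / (Q + 4590) = 73
→ Q = 4590·(1530 − 73)/(73 − 27.00) = 145400 L/s.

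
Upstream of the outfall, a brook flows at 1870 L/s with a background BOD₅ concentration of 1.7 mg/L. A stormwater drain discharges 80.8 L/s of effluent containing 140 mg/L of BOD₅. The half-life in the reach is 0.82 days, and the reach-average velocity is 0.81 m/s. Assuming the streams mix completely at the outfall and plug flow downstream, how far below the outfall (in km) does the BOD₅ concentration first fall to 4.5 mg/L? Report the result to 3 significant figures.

41.5 km

Mass balance: C = (1870·1.700 + 80.80·140.0) / 1951 = 14490/1951 = 7.428 mg/L.
Half-life 0.82 d → k = ln 2 / 0.82 = 0.8453 d⁻¹.
Set 7.428·exp(−k·t) = 4.5 → t = ln(7.428/4.5)/k = 51230 s = 14.23 h.
Distance = v·t = 0.81·51230 = 41500 m = 41.50 km.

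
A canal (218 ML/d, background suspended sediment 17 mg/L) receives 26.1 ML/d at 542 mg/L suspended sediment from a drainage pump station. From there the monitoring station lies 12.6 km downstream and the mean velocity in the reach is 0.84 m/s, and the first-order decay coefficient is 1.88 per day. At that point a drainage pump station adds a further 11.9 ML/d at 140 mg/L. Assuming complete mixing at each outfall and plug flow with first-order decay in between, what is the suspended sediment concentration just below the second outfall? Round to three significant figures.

56.8 mg/L

After mixing, C = (218.0·17.00 + 26.10·542.0) / 244.1 = 17850/244.1 = 73.13 mg/L; combined flow 244.1 ML/d.
Travel time t = 12.6·1000 / 0.84 = 15000 s = 4.167 h.
First-order decay: C = 73.13·exp(−k·t) = 73.13·0.7215 = 52.77 mg/L.
At the second outfall, C = (244.1·52.77 + 11.90·140.0) / (244.1 + 11.90) = 56.82 mg/L.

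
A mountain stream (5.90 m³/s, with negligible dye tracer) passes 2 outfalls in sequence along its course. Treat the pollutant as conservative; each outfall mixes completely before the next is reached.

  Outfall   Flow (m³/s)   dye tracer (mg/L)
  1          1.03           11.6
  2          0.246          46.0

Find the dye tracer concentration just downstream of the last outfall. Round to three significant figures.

3.24 mg/L

Outfall 1: combined Q = 6.930 m³/s; C = (5.900·0 + 1.030·11.60)/6.930 = 1.724 mg/L.
Outfall 2: combined Q = 7.176 m³/s; C = (6.930·1.724 + 0.2460·46.00)/7.176 = 3.242 mg/L.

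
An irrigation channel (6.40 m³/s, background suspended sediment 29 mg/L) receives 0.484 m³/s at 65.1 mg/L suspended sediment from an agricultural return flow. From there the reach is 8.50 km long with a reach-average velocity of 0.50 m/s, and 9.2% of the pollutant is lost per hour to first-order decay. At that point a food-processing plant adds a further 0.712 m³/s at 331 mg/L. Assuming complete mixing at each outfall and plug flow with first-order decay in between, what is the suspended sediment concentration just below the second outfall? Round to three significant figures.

49.1 mg/L

Mass balance: C = (6.400·29.00 + 0.4840·65.10) / 6.884 = 217.1/6.884 = 31.54 mg/L; combined flow 6.884 m³/s.
Travel time t = 8.50·1000 / 0.50 = 17000 s = 4.722 h.
9.2%/h lost → k = −ln(1 − 0.092) = 0.09651 h⁻¹.
Decay over the reach: 31.54·exp(−kt) = 31.54·0.6340 = 19.99 mg/L.
Second outfall: C = (6.884·19.99 + 0.7120·331.0)/7.596 = 49.15 mg/L.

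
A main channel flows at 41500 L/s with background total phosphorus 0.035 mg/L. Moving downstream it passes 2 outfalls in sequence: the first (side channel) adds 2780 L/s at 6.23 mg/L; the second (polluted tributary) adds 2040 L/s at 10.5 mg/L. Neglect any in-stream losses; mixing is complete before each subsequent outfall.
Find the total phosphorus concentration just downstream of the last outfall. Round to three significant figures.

Outfall 1: combined Q = 44280 L/s; C = (41500·0.03500 + 2780·6.230)/44280 = 0.4239 mg/L.
Outfall 2: combined Q = 46320 L/s; C = (44280·0.4239 + 2040·10.50)/46320 = 0.8677 mg/L.

0.868 mg/L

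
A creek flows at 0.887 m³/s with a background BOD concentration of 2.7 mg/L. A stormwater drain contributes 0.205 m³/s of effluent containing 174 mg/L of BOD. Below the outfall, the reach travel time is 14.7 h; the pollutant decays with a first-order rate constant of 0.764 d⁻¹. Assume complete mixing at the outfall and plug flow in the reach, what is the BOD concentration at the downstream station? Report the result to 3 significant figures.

Flow-weighted average: C = (0.8870·2.700 + 0.2050·174.0) / 1.092 = 38.06/1.092 = 34.86 mg/L.
Applying C = C₀e^(−kt): 34.86 × 0.6263 = 21.83 mg/L.

21.8 mg/L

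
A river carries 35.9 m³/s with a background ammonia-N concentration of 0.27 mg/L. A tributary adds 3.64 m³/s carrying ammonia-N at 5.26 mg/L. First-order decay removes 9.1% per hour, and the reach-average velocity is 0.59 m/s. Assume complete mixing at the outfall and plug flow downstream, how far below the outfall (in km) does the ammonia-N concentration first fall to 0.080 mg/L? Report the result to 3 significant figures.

49.2 km

Mass balance: C = (35.90·0.2700 + 3.640·5.260) / 39.54 = 28.84/39.54 = 0.7294 mg/L.
9.1%/h lost → k = −ln(1 − 0.091) = 0.09541 h⁻¹.
Set 0.7294·exp(−k·t) = 0.080 → t = ln(0.7294/0.080)/k = 83390 s = 23.16 h.
Distance = v·t = 0.59·83390 = 49200 m = 49.20 km.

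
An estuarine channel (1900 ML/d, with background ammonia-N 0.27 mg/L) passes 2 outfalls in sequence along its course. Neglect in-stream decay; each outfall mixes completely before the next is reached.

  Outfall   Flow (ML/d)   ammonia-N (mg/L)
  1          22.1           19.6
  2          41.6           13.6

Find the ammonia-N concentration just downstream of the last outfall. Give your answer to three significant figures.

0.770 mg/L

After outfall 1: Q = 1900 + 22.10 = 1922 ML/d; C = (1900·0.2700 + 22.10·19.60)/1922 = 0.4923 mg/L.
After outfall 2: Q = 1922 + 41.60 = 1964 ML/d; C = (1922·0.4923 + 41.60·13.60)/1964 = 0.7699 mg/L.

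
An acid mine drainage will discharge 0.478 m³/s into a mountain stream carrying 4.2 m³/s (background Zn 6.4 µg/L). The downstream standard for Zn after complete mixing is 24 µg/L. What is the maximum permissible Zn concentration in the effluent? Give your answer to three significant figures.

At the limit, (Qr·Cr + Qe·Cₑ)/(Qr + Qe) = 24:
Cₑ = (4.678·24 − 4.200·6.400) / 0.4780 = 178.6 µg/L.

179 µg/L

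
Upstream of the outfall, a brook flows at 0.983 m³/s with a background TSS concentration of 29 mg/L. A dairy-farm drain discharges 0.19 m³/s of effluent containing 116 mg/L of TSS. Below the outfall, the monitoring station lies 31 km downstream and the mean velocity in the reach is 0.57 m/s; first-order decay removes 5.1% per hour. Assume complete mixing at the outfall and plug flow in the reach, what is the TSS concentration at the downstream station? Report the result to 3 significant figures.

19.5 mg/L

Conservation of mass: C = (0.9830·29.00 + 0.1900·116.0) / 1.173 = 50.55/1.173 = 43.09 mg/L.
Travel time t = 31·1000 / 0.57 = 54390 s = 15.11 h.
5.1%/h lost → k = −ln(1 − 0.051) = 0.05235 h⁻¹.
After decay, C = 43.09 × e^(−kt) = 43.09 × 0.4535 = 19.54 mg/L.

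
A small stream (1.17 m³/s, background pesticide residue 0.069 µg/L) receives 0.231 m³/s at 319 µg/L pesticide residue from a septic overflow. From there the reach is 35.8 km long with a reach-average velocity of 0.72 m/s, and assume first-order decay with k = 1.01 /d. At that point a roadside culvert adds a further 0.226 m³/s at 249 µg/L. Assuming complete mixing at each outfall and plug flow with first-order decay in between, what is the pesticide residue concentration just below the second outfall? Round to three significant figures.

Mass balance: C = (1.170·0.06900 + 0.2310·319.0) / 1.401 = 73.77/1.401 = 52.66 µg/L; combined flow 1.401 m³/s.
Travel time t = 35.8·1000 / 0.72 = 49720 s = 13.81 h.
After decay, C = 52.66 × e^(−kt) = 52.66 × 0.5592 = 29.44 µg/L.
At the second outfall, C = (1.401·29.44 + 0.2260·249.0) / (1.401 + 0.2260) = 59.94 µg/L.

59.9 µg/L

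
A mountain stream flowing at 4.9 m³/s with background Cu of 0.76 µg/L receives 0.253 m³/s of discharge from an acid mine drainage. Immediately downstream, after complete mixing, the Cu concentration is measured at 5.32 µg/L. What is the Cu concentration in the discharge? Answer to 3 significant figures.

Mass balance: 4.900·0.7600 + 0.2530·Cₑ = 5.153·5.320
→ Cₑ = (5.153·5.320 − 4.900·0.7600) / 0.2530 = 93.64 µg/L.

93.6 µg/L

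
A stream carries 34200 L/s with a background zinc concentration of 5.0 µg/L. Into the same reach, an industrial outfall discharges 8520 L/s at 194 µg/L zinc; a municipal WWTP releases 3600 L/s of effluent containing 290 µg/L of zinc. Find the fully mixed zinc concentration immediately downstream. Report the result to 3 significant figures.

Mixed concentration C = ΣQC/ΣQ = (34200·5.000 + 8520·194.0 + 3600·290.0) / 46320 = 2868000/46320 = 61.91 µg/L.

61.9 µg/L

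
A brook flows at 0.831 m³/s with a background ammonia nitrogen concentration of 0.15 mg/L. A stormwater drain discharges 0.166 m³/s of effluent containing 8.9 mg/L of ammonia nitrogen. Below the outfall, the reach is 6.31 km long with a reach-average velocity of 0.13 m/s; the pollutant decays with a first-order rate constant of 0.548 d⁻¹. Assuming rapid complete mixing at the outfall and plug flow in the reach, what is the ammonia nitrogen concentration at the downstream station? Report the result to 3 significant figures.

1.18 mg/L

Mixed concentration C = ΣQC/ΣQ = (0.8310·0.1500 + 0.1660·8.900) / 0.9970 = 1.602/0.9970 = 1.607 mg/L.
Travel time t = 6.31·1000 / 0.13 = 48540 s = 13.48 h.
After decay, C = 1.607 × e^(−kt) = 1.607 × 0.7350 = 1.181 mg/L.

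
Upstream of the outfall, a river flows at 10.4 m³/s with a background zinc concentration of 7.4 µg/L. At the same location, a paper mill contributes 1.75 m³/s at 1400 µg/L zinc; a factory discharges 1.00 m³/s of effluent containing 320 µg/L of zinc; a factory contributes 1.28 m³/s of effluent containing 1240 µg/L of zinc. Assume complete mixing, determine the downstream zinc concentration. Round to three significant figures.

Flow-weighted average: C = (10.40·7.400 + 1.750·1400 + 1.000·320.0 + 1.280·1240) / 14.43 = 4434/14.43 = 307.3 µg/L.

307 µg/L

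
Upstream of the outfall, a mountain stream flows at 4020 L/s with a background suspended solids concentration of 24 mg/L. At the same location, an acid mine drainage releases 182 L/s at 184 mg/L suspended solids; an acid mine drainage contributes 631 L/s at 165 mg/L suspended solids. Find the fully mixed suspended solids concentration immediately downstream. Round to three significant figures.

After mixing, C = (4020·24.00 + 182.0·184.0 + 631.0·165.0) / 4833 = 234100/4833 = 48.43 mg/L.

48.4 mg/L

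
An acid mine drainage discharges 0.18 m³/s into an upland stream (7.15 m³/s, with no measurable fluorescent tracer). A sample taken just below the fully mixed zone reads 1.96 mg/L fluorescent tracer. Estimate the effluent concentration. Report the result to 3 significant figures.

Mass balance: 7.150·0 + 0.1800·Cₑ = 7.330·1.960
→ Cₑ = (7.330·1.960 − 7.150·0) / 0.1800 = 79.82 mg/L.

79.8 mg/L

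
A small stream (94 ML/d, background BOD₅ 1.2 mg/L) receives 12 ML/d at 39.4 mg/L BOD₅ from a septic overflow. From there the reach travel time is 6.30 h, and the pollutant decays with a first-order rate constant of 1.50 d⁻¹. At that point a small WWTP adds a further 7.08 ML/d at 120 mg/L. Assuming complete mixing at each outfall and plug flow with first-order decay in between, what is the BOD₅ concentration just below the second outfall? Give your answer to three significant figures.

11.0 mg/L

Flow-weighted average: C = (94.00·1.200 + 12.00·39.40) / 106.0 = 585.6/106.0 = 5.525 mg/L; combined flow 106.0 ML/d.
Applying C = C₀e^(−kt): 5.525 × 0.6745 = 3.726 mg/L.
At the second outfall, C = (106.0·3.726 + 7.080·120.0) / (106.0 + 7.080) = 11.01 mg/L.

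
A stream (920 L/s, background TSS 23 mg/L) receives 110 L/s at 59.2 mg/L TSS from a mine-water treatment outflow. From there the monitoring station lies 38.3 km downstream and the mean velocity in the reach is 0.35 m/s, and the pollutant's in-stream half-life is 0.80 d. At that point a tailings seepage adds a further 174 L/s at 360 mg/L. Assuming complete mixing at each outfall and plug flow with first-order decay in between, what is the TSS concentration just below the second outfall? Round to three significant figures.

59.7 mg/L

Conservation of mass: C = (920.0·23.00 + 110.0·59.20) / 1030 = 27670/1030 = 26.87 mg/L; combined flow 1030 L/s.
Travel time t = 38.3·1000 / 0.35 = 109400 s = 30.40 h.
Half-life 0.80 d → k = ln 2 / 0.80 = 0.8664 d⁻¹.
First-order decay: C = 26.87·exp(−k·t) = 26.87·0.3337 = 8.966 mg/L.
Second outfall: C = (1030·8.966 + 174.0·360.0)/1204 = 59.70 mg/L.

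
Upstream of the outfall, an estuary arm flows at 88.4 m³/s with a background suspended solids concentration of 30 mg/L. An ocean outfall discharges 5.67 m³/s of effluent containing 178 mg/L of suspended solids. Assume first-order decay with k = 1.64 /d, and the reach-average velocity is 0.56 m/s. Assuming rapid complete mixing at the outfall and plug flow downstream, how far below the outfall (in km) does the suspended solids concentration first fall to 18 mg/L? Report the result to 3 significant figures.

22.8 km

Conservation of mass: C = (88.40·30.00 + 5.670·178.0) / 94.07 = 3661/94.07 = 38.92 mg/L.
Set 38.92·exp(−k·t) = 18 → t = ln(38.92/18)/k = 40630 s = 11.29 h.
Distance = v·t = 0.56·40630 = 22750 m = 22.75 km.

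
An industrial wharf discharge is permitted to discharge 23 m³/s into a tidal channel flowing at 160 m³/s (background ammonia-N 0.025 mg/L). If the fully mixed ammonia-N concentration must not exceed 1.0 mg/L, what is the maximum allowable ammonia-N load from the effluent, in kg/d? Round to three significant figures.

15500 kg/d

Mass balance at the limit: 160.0·0.02500 + 23.00·Cₑ = 183.0·1.0 → Cₑ = 7.783 mg/L.
Load = 23.00 m³/s × 7.783 g/m³ × 86 400 s/d = 15470 kg/d.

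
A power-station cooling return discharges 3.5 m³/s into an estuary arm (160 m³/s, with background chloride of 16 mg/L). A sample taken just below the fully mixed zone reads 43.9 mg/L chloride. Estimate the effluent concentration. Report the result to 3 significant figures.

1320 mg/L

Mass balance: 160.0·16.00 + 3.500·Cₑ = 163.5·43.90
→ Cₑ = (163.5·43.90 − 160.0·16.00) / 3.500 = 1319 mg/L.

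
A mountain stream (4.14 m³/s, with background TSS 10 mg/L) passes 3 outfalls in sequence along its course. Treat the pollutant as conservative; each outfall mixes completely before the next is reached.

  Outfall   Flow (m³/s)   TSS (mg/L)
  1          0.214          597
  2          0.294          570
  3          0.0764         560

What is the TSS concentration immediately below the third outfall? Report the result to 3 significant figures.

Outfall 1: combined Q = 4.354 m³/s; C = (4.140·10.00 + 0.2140·597.0)/4.354 = 38.85 mg/L.
Outfall 2: combined Q = 4.648 m³/s; C = (4.354·38.85 + 0.2940·570.0)/4.648 = 72.45 mg/L.
Outfall 3: combined Q = 4.724 m³/s; C = (4.648·72.45 + 0.07640·560.0)/4.724 = 80.33 mg/L.

80.3 mg/L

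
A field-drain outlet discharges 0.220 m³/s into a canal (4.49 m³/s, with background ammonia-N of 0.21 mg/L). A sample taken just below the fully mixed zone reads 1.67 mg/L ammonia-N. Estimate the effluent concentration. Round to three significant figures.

31.5 mg/L

Mass balance: 4.490·0.2100 + 0.2200·Cₑ = 4.710·1.670
→ Cₑ = (4.710·1.670 − 4.490·0.2100) / 0.2200 = 31.47 mg/L.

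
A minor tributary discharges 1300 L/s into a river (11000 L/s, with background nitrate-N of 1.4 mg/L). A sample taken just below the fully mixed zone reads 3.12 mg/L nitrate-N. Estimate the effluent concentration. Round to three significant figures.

17.7 mg/L

Mass balance: 11000·1.400 + 1300·Cₑ = 12300·3.120
→ Cₑ = (12300·3.120 − 11000·1.400) / 1300 = 17.67 mg/L.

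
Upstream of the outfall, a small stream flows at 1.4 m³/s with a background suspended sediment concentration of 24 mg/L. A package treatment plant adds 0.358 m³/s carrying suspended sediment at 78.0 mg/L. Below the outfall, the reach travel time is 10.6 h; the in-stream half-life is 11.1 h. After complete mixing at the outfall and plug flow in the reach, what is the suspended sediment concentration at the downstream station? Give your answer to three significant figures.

Mixed concentration C = ΣQC/ΣQ = (1.400·24.00 + 0.3580·78.00) / 1.758 = 61.52/1.758 = 35.00 mg/L.
Half-life 11.1 h → k = ln 2 / 11.1 = 0.06245 h⁻¹ = 1.499 d⁻¹.
First-order decay: C = 35.00·exp(−k·t) = 35.00·0.5159 = 18.05 mg/L.

18.1 mg/L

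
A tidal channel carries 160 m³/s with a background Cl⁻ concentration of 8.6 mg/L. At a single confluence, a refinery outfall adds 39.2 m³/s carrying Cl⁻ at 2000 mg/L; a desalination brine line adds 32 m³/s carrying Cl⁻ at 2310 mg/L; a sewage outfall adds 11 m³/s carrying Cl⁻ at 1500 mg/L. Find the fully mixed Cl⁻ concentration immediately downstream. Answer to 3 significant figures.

703 mg/L

Conservation of mass: C = (160.0·8.600 + 39.20·2000 + 32.00·2310 + 11.00·1500) / 242.2 = 170200/242.2 = 702.7 mg/L.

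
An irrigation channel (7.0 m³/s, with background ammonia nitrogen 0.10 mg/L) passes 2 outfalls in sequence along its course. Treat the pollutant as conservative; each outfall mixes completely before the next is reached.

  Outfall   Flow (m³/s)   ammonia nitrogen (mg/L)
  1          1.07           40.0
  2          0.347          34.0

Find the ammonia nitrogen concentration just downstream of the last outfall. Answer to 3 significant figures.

Below outfall 1: Q → 8.070 m³/s, C = (7.000·0.1000 + 1.070·40.00)/8.070 = 5.390 mg/L.
Below outfall 2: Q → 8.417 m³/s, C = (8.070·5.390 + 0.3470·34.00)/8.417 = 6.570 mg/L.

6.57 mg/L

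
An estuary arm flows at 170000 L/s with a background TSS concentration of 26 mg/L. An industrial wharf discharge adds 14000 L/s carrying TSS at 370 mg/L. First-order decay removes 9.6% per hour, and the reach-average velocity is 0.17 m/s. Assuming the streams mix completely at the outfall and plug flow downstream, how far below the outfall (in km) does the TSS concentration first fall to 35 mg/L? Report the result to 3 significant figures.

After mixing, C = (170000·26.00 + 14000·370.0) / 184000 = 9600000/184000 = 52.17 mg/L.
9.6%/h lost → k = −ln(1 − 0.096) = 0.1009 h⁻¹.
Set 52.17·exp(−k·t) = 35 → t = ln(52.17/35)/k = 14240 s = 3.956 h.
Distance = v·t = 0.17·14240 = 2421 m = 2.421 km.

2.42 km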